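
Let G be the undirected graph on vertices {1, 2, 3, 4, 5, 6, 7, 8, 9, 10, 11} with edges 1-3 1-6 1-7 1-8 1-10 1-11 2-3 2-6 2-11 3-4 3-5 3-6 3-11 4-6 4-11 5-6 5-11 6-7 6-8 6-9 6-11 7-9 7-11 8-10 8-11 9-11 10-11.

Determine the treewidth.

A width-3 tree decomposition is:
Bags: B1 = {1, 6, 7, 11}  B2 = {6, 7, 9, 11}  B3 = {1, 3, 6, 11}  B4 = {3, 4, 6, 11}  B5 = {1, 6, 8, 11}  B6 = {1, 8, 10, 11}  B7 = {2, 3, 6, 11}  B8 = {3, 5, 6, 11}
Tree: B1–B2, B1–B3, B3–B4, B1–B5, B5–B6, B3–B7, B7–B8
Every bag has size at most 4, so the width is 4 − 1 = 3 and tw(G) ≤ 3. For the lower bound, the 4 vertices {1, 8, 10, 11} are pairwise adjacent, and any tree decomposition puts a clique entirely inside one bag — forcing width ≥ 3. Combining the bounds, tw(G) = 3.

3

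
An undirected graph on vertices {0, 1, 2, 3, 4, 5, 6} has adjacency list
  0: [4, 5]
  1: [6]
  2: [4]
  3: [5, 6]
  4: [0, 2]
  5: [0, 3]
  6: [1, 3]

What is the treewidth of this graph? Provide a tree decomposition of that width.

The largest bag has 2 vertices, giving width 1; this decomposition certifies tw(G) ≤ 1. Since G has at least one edge (e.g. 1–6), it is not an edgeless graph, so tw(G) ≥ 1. The upper and lower bounds meet at 1, so that is the treewidth.

Treewidth 1.
One optimal decomposition is:
Bags: B1 = {1, 6}  B2 = {3, 6}  B3 = {3, 5}  B4 = {0, 5}  B5 = {0, 4}  B6 = {2, 4}
Tree: B1–B2, B2–B3, B3–B4, B4–B5, B5–B6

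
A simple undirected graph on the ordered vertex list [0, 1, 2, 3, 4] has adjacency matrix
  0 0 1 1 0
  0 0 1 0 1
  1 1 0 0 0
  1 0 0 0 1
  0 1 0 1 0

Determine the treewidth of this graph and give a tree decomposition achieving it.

Treewidth 2.
One such decomposition:
Bags: B1 = {0, 3, 4}  B2 = {0, 1, 4}  B3 = {0, 1, 2}
Tree: B1–B2, B2–B3

The largest bag has 3 vertices, giving width 2; this decomposition certifies tw(G) ≤ 2. Since 0–3–4–1–2–0 is a cycle in G, G is not acyclic. Forests are exactly the graphs of treewidth ≤ 1, so tw(G) ≥ 2. Combining the bounds, tw(G) = 2.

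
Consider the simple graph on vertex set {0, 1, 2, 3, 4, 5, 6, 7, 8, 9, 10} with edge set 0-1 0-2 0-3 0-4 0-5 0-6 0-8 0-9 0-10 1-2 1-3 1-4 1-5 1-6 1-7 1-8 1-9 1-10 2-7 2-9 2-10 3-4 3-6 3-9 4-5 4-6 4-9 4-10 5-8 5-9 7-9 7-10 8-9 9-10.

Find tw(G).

4

A width-4 tree decomposition is:
Bags: B1 = {0, 1, 4, 5, 9}  B2 = {0, 1, 4, 9, 10}  B3 = {0, 1, 5, 8, 9}  B4 = {0, 1, 3, 4, 9}  B5 = {0, 1, 2, 9, 10}  B6 = {1, 2, 7, 9, 10}  B7 = {0, 1, 3, 4, 6}
Tree: B1–B2, B1–B3, B2–B4, B2–B5, B5–B6, B4–B7
Each bag holds 5 vertices, so the decomposition has width 4, which upper-bounds the treewidth. Conversely, {0, 1, 5, 8, 9} is a clique of size 5, and the vertices of any clique must share a bag in every tree decomposition; so some bag has ≥ 5 vertices and tw(G) ≥ 4. Therefore the treewidth is 4.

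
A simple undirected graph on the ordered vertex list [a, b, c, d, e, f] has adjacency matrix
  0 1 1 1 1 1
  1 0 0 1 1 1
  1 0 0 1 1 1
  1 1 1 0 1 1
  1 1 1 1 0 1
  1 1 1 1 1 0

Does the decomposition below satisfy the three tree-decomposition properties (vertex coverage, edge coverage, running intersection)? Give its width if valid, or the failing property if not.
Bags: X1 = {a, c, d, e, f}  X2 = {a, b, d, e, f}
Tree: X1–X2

Yes; width 4.

Vertex coverage: the bags together contain {a, b, c, d, e, f}, the full vertex set. Edge coverage: each edge of G has both endpoints in at least one bag. Running intersection: for every vertex, the bags containing it form a connected subtree. All three properties hold, so this is a valid tree decomposition of width max|bag| − 1 = 4, and hence tw(G) ≤ 4.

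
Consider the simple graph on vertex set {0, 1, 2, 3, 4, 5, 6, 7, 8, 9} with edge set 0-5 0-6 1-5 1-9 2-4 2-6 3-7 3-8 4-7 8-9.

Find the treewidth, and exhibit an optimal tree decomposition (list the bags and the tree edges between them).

Treewidth 2.
Bags: B1 = {3, 8, 9}  B2 = {3, 7, 9}  B3 = {4, 7, 9}  B4 = {2, 4, 9}  B5 = {2, 6, 9}  B6 = {0, 6, 9}  B7 = {0, 5, 9}  B8 = {1, 5, 9}
Tree: B1–B2, B2–B3, B3–B4, B4–B5, B5–B6, B6–B7, B7–B8

The largest bag has 3 vertices, giving width 2; this decomposition certifies tw(G) ≤ 2. The edges 9–8–3–7–4–2–6–0–5–1–9 form a cycle, so G is not a tree and its treewidth is at least 2. The upper and lower bounds meet at 2, so that is the treewidth.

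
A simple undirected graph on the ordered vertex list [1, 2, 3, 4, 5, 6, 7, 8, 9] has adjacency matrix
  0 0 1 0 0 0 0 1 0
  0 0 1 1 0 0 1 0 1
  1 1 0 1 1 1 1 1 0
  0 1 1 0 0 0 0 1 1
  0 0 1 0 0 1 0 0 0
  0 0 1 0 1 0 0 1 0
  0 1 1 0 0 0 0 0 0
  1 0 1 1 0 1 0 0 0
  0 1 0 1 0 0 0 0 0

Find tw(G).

A width-2 tree decomposition is:
Bags: B1 = {2, 3, 7}  B2 = {2, 3, 4}  B3 = {3, 4, 8}  B4 = {3, 6, 8}  B5 = {2, 4, 9}  B6 = {3, 5, 6}  B7 = {1, 3, 8}
Tree: B1–B2, B2–B3, B3–B4, B2–B5, B4–B6, B3–B7
Every bag has size at most 3, so the width is 3 − 1 = 2 and tw(G) ≤ 2. For the lower bound, the 3 vertices {2, 4, 9} are pairwise adjacent, and any tree decomposition puts a clique entirely inside one bag — forcing width ≥ 2. The upper and lower bounds meet at 2, so that is the treewidth.

2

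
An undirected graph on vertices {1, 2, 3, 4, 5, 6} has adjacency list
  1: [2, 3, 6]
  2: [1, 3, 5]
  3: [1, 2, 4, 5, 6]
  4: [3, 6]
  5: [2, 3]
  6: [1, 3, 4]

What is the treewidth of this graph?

2

A width-2 tree decomposition is:
Bags: B1 = {1, 2, 3}  B2 = {1, 3, 6}  B3 = {3, 4, 6}  B4 = {2, 3, 5}
Tree: B1–B2, B2–B3, B1–B4
Every bag has size at most 3, so the width is 3 − 1 = 2 and tw(G) ≤ 2. For the lower bound, the 3 vertices {1, 2, 3} are pairwise adjacent, and any tree decomposition puts a clique entirely inside one bag — forcing width ≥ 2. The upper and lower bounds meet at 2, so that is the treewidth.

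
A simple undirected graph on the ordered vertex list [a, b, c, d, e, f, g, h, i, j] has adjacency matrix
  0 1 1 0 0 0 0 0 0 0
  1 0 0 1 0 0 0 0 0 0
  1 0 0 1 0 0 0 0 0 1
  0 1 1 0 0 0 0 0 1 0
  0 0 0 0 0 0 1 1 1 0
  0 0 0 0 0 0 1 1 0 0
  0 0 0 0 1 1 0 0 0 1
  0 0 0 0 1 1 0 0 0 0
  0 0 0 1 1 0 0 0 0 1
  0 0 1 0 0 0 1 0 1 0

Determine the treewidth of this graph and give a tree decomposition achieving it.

Every bag has size at most 3, so the width is 3 − 1 = 2 and tw(G) ≤ 2. For the lower bound, G contains the cycle f–h–e–g–f, so G is not a forest; only forests have treewidth ≤ 1, hence tw(G) ≥ 2. The upper and lower bounds meet at 2, so that is the treewidth.

Treewidth 2.
One such decomposition:
Bags: B1 = {f, g, h}  B2 = {e, g, h}  B3 = {e, g, j}  B4 = {e, i, j}  B5 = {c, i, j}  B6 = {c, d, i}  B7 = {a, c, d}  B8 = {a, b, d}
Tree: B1–B2, B2–B3, B3–B4, B4–B5, B5–B6, B6–B7, B7–B8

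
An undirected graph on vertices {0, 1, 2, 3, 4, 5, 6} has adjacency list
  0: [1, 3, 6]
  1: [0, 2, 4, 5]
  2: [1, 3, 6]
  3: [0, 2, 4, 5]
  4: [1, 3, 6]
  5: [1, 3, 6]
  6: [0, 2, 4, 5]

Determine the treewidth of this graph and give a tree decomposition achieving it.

Treewidth 3.
One optimal decomposition is:
Bags: B1 = {1, 2, 3, 6}  B2 = {1, 3, 5, 6}  B3 = {1, 3, 4, 6}  B4 = {0, 1, 3, 6}
Tree: B1–B2, B2–B3, B3–B4

Each bag holds 4 vertices, so the decomposition has width 3, which upper-bounds the treewidth. For the lower bound: the 4 vertex sets {2,6}, {1,5}, {3}, {4} are disjoint, each induces a connected subgraph, and every pair is joined by at least one edge of G. Contracting each set to a single vertex therefore yields K_{4} as a minor, and since treewidth is minor-monotone, tw(G) ≥ tw(K_{4}) = 3. The upper and lower bounds meet at 3, so that is the treewidth.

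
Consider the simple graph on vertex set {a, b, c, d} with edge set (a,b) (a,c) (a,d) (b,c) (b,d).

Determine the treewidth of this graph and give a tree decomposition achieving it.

Each bag holds 3 vertices, so the decomposition has width 2, which upper-bounds the treewidth. For the lower bound, the 3 vertices {a, b, d} are pairwise adjacent, and any tree decomposition puts a clique entirely inside one bag — forcing width ≥ 2. Therefore the treewidth is 2.

Treewidth 2.
One such decomposition:
Bags: B1 = {a, b, c}  B2 = {a, b, d}
Tree: B1–B2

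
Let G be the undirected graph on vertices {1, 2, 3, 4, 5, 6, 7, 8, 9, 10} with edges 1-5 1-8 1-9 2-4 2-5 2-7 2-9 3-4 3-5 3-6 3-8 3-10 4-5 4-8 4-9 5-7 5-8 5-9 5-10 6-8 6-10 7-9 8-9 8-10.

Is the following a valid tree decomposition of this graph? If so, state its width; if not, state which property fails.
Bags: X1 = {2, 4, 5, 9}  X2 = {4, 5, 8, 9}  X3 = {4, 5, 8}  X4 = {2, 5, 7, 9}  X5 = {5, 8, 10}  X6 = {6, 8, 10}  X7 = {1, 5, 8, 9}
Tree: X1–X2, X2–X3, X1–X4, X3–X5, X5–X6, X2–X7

No — vertex 3 appears in no bag.

A tree decomposition must satisfy three properties: every vertex lies in some bag; for every edge, both endpoints lie together in some bag; and for every vertex, the bags containing it form a connected subtree. Here vertex 3 appears in no bag, so the decomposition is invalid.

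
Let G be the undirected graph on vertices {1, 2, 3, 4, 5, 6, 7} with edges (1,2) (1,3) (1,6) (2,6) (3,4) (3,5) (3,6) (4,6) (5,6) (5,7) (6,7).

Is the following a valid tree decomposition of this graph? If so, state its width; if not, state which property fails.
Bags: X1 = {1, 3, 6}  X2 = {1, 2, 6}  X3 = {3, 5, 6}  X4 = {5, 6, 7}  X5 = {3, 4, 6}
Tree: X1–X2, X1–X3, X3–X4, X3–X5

Yes; width 2.

Vertex coverage: the bags together contain {1, 2, 3, 4, 5, 6, 7}, the full vertex set. Edge coverage: each edge of G has both endpoints in at least one bag. Running intersection: for every vertex, the bags containing it form a connected subtree. All three properties hold, so this is a valid tree decomposition of width max|bag| − 1 = 2, and hence tw(G) ≤ 2.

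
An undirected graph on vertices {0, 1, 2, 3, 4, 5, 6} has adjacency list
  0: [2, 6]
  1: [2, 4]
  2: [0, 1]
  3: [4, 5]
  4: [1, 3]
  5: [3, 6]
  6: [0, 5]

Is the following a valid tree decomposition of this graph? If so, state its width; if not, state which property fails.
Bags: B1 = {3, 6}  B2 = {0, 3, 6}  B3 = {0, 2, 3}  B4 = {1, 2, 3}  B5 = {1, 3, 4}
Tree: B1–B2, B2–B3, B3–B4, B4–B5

A tree decomposition must satisfy three properties: every vertex lies in some bag; for every edge, both endpoints lie together in some bag; and for every vertex, the bags containing it form a connected subtree. Here vertex 5 appears in no bag, so the decomposition is invalid.

No — vertex 5 appears in no bag.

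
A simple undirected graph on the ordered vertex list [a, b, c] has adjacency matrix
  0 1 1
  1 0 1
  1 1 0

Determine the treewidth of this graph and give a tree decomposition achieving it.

Treewidth 2.
One such decomposition:
Bags: B1 = {a, b, c}
Tree: (single bag)

A single bag containing all 3 vertices is trivially a valid decomposition of width 2. On the other hand G contains the 3-clique {a, b, c}. A clique must lie in a single bag of any decomposition, so no decomposition can have width below 2. The upper and lower bounds meet at 2, so that is the treewidth.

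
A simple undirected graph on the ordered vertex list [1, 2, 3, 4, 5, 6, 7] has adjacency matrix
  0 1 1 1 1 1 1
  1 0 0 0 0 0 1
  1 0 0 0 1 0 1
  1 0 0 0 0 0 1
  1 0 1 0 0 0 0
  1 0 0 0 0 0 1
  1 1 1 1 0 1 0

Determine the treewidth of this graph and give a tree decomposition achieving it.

Each bag holds 3 vertices, so the decomposition has width 2, which upper-bounds the treewidth. Conversely, {1, 3, 5} is a clique of size 3, and the vertices of any clique must share a bag in every tree decomposition; so some bag has ≥ 3 vertices and tw(G) ≥ 2. The upper and lower bounds meet at 2, so that is the treewidth.

Treewidth 2.
One optimal decomposition is:
Bags: B1 = {1, 3, 7}  B2 = {1, 4, 7}  B3 = {1, 6, 7}  B4 = {1, 2, 7}  B5 = {1, 3, 5}
Tree: B1–B2, B1–B3, B1–B4, B1–B5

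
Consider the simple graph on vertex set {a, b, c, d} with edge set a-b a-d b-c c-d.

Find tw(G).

2

A width-2 tree decomposition is:
Bags: B1 = {a, c, d}  B2 = {a, b, c}
Tree: B1–B2
Each bag holds 3 vertices, so the decomposition has width 2, which upper-bounds the treewidth. For the lower bound, G contains the cycle c–d–a–b–c, so G is not a forest; only forests have treewidth ≤ 1, hence tw(G) ≥ 2. Combining the bounds, tw(G) = 2.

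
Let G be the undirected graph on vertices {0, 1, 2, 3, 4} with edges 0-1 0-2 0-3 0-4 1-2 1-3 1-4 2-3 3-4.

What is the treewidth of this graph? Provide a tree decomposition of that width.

Treewidth 3.
One optimal decomposition is:
Bags: B1 = {0, 1, 2, 3}  B2 = {0, 1, 3, 4}
Tree: B1–B2

Every bag has size at most 4, so the width is 4 − 1 = 3 and tw(G) ≤ 3. Conversely, {0, 1, 2, 3} is a clique of size 4, and the vertices of any clique must share a bag in every tree decomposition; so some bag has ≥ 4 vertices and tw(G) ≥ 3. The upper and lower bounds meet at 3, so that is the treewidth.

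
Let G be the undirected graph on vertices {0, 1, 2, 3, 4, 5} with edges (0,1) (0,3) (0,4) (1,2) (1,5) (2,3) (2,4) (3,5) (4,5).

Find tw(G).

3

A width-3 tree decomposition is:
Bags: B1 = {0, 2, 3, 5}  B2 = {0, 1, 2, 5}  B3 = {0, 2, 4, 5}
Tree: B1–B2, B2–B3
Every bag has size at most 4, so the width is 4 − 1 = 3 and tw(G) ≤ 3. For the lower bound: the 4 vertex sets {3,5}, {0,1}, {2}, {4} are disjoint, each induces a connected subgraph, and every pair is joined by at least one edge of G. Contracting each set to a single vertex therefore yields K_{4} as a minor, and since treewidth is minor-monotone, tw(G) ≥ tw(K_{4}) = 3. Combining the bounds, tw(G) = 3.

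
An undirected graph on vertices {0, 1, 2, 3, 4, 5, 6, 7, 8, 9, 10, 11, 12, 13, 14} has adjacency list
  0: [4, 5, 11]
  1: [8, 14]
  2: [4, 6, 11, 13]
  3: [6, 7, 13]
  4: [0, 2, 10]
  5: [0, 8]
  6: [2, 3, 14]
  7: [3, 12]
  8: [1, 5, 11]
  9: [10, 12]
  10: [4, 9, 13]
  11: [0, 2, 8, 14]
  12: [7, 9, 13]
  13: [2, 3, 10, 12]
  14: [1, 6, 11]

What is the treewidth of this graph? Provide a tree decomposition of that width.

The largest bag has 4 vertices, giving width 3; this decomposition certifies tw(G) ≤ 3. For the lower bound: the 4 vertex sets {7,9,12}, {10}, {13}, {2,3,4,6} are disjoint, each induces a connected subgraph, and every pair is joined by at least one edge of G. Contracting each set to a single vertex therefore yields K_{4} as a minor, and since treewidth is minor-monotone, tw(G) ≥ tw(K_{4}) = 3. Combining the bounds, tw(G) = 3.

Treewidth 3.
One optimal decomposition is:
Bags: B1 = {7, 9, 10, 12}  B2 = {7, 10, 12, 13}  B3 = {3, 7, 10, 13}  B4 = {3, 4, 10, 13}  B5 = {2, 3, 4, 13}  B6 = {2, 3, 4, 6}  B7 = {0, 2, 4, 6}  B8 = {0, 2, 6, 11}  B9 = {0, 6, 11, 14}  B10 = {0, 5, 11, 14}  B11 = {5, 8, 11, 14}  B12 = {1, 5, 8, 14}
Tree: B1–B2, B2–B3, B3–B4, B4–B5, B5–B6, B6–B7, B7–B8, B8–B9, B9–B10, B10–B11, B11–B12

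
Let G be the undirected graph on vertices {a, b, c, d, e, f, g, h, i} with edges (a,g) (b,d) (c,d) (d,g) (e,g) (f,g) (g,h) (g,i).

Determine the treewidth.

A width-1 tree decomposition is:
Bags: B1 = {e, g}  B2 = {g, i}  B3 = {g, h}  B4 = {d, g}  B5 = {f, g}  B6 = {c, d}  B7 = {a, g}  B8 = {b, d}
Tree: B1–B2, B2–B3, B2–B4, B2–B5, B4–B6, B3–B7, B6–B8
Every bag has size at most 2, so the width is 2 − 1 = 1 and tw(G) ≤ 1. Since G has at least one edge (e.g. g–e), it is not an edgeless graph, so tw(G) ≥ 1. Combining the bounds, tw(G) = 1.

1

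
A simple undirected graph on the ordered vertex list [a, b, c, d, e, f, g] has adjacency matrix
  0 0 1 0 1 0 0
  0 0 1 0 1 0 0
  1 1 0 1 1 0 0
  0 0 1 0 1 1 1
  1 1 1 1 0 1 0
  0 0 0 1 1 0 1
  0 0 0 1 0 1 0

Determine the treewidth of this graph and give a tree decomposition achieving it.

The largest bag has 3 vertices, giving width 2; this decomposition certifies tw(G) ≤ 2. On the other hand G contains the 3-clique {d, f, g}. A clique must lie in a single bag of any decomposition, so no decomposition can have width below 2. Therefore the treewidth is 2.

Treewidth 2.
Bags: B1 = {d, e, f}  B2 = {c, d, e}  B3 = {d, f, g}  B4 = {a, c, e}  B5 = {b, c, e}
Tree: B1–B2, B1–B3, B2–B4, B4–B5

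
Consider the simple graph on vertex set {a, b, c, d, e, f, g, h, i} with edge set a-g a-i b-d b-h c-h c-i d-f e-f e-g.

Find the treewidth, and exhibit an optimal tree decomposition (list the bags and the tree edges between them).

The largest bag has 3 vertices, giving width 2; this decomposition certifies tw(G) ≤ 2. The edges d–f–e–g–a–i–c–h–b–d form a cycle, so G is not a tree and its treewidth is at least 2. Hence tw(G) = 2 exactly.

Treewidth 2.
One optimal decomposition is:
Bags: B1 = {d, e, f}  B2 = {d, e, g}  B3 = {a, d, g}  B4 = {a, d, i}  B5 = {c, d, i}  B6 = {c, d, h}  B7 = {b, d, h}
Tree: B1–B2, B2–B3, B3–B4, B4–B5, B5–B6, B6–B7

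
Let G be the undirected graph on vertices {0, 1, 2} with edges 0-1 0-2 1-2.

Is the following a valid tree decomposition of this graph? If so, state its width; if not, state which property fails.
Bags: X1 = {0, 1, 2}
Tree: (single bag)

Yes; width 2.

Vertex coverage: the bags together contain {0, 1, 2}, the full vertex set. Edge coverage: each edge of G has both endpoints in at least one bag. Running intersection: for every vertex, the bags containing it form a connected subtree. All three properties hold, so this is a valid tree decomposition of width max|bag| − 1 = 2, and hence tw(G) ≤ 2.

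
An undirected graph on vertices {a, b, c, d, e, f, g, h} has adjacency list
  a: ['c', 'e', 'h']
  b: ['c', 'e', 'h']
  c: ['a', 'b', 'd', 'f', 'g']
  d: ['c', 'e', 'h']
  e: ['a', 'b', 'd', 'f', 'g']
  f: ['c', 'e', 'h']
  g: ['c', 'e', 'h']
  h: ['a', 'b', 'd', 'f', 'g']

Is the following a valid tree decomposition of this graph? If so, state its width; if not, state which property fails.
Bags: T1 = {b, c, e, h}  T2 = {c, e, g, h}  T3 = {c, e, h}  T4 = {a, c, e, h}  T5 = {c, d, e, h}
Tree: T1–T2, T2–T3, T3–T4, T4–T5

A tree decomposition must satisfy three properties: every vertex lies in some bag; for every edge, both endpoints lie together in some bag; and for every vertex, the bags containing it form a connected subtree. Here vertex f appears in no bag, so the decomposition is invalid.

No — vertex f appears in no bag.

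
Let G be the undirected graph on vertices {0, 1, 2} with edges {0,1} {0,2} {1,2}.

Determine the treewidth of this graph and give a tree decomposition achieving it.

With just one bag of size 3, the width is 3 − 1 = 2, so tw(G) ≤ 2. On the other hand G contains the 3-clique {0, 1, 2}. A clique must lie in a single bag of any decomposition, so no decomposition can have width below 2. Combining the bounds, tw(G) = 2.

Treewidth 2.
One such decomposition:
Bags: B1 = {0, 1, 2}
Tree: (single bag)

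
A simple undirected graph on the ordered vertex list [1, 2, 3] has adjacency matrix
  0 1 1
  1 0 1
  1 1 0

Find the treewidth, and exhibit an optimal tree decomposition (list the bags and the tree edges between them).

Treewidth 2.
Bags: B1 = {1, 2, 3}
Tree: (single bag)

With just one bag of size 3, the width is 3 − 1 = 2, so tw(G) ≤ 2. Conversely, {1, 2, 3} is a clique of size 3, and the vertices of any clique must share a bag in every tree decomposition; so some bag has ≥ 3 vertices and tw(G) ≥ 2. Combining the bounds, tw(G) = 2.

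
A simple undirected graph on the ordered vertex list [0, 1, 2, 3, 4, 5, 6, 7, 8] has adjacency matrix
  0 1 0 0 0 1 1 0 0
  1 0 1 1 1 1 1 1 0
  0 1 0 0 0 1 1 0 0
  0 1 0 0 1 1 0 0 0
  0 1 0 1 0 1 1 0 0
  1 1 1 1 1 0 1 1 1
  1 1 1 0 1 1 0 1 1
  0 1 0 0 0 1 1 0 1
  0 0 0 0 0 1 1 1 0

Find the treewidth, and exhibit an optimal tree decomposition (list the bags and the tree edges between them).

Treewidth 3.
Bags: B1 = {0, 1, 5, 6}  B2 = {1, 5, 6, 7}  B3 = {5, 6, 7, 8}  B4 = {1, 4, 5, 6}  B5 = {1, 3, 4, 5}  B6 = {1, 2, 5, 6}
Tree: B1–B2, B2–B3, B2–B4, B4–B5, B4–B6

Every bag has size at most 4, so the width is 4 − 1 = 3 and tw(G) ≤ 3. On the other hand G contains the 4-clique {5, 6, 7, 8}. A clique must lie in a single bag of any decomposition, so no decomposition can have width below 3. Combining the bounds, tw(G) = 3.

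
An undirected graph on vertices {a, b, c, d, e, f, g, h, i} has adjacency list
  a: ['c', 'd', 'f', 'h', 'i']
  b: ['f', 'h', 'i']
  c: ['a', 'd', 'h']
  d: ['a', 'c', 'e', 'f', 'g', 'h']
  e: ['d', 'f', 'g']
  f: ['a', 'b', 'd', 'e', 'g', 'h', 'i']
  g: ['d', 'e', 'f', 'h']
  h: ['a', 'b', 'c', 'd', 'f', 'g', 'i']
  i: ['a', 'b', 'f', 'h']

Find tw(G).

3

A width-3 tree decomposition is:
Bags: B1 = {d, f, g, h}  B2 = {a, d, f, h}  B3 = {a, c, d, h}  B4 = {a, f, h, i}  B5 = {b, f, h, i}  B6 = {d, e, f, g}
Tree: B1–B2, B2–B3, B2–B4, B4–B5, B1–B6
Each bag holds 4 vertices, so the decomposition has width 3, which upper-bounds the treewidth. Conversely, {a, c, d, h} is a clique of size 4, and the vertices of any clique must share a bag in every tree decomposition; so some bag has ≥ 4 vertices and tw(G) ≥ 3. Therefore the treewidth is 3.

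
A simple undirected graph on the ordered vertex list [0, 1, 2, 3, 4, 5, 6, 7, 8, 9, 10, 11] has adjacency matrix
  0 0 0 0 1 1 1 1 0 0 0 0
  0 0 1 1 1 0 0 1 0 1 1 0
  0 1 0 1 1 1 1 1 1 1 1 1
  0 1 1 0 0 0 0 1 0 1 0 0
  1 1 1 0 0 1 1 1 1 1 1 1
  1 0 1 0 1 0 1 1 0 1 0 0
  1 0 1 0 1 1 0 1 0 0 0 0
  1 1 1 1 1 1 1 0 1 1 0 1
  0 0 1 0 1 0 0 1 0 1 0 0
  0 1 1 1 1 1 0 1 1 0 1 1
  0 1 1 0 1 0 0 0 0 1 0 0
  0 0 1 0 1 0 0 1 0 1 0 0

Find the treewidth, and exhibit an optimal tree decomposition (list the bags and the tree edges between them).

Every bag has size at most 5, so the width is 5 − 1 = 4 and tw(G) ≤ 4. Conversely, {0, 4, 5, 6, 7} is a clique of size 5, and the vertices of any clique must share a bag in every tree decomposition; so some bag has ≥ 5 vertices and tw(G) ≥ 4. The upper and lower bounds meet at 4, so that is the treewidth.

Treewidth 4.
One such decomposition:
Bags: B1 = {1, 2, 4, 7, 9}  B2 = {2, 4, 7, 9, 11}  B3 = {2, 4, 7, 8, 9}  B4 = {2, 4, 5, 7, 9}  B5 = {2, 4, 5, 6, 7}  B6 = {0, 4, 5, 6, 7}  B7 = {1, 2, 3, 7, 9}  B8 = {1, 2, 4, 9, 10}
Tree: B1–B2, B1–B3, B3–B4, B4–B5, B5–B6, B1–B7, B1–B8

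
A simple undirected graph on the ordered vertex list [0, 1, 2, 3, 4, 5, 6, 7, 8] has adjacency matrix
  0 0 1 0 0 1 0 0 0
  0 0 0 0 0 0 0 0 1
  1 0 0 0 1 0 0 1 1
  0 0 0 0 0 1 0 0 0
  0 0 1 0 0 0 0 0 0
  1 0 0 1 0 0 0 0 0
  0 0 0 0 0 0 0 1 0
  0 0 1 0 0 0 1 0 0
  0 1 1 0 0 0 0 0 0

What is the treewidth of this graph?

1

A width-1 tree decomposition is:
Bags: B1 = {2, 8}  B2 = {2, 4}  B3 = {2, 7}  B4 = {6, 7}  B5 = {0, 2}  B6 = {0, 5}  B7 = {1, 8}  B8 = {3, 5}
Tree: B1–B2, B1–B3, B3–B4, B2–B5, B5–B6, B1–B7, B6–B8
The largest bag has 2 vertices, giving width 1; this decomposition certifies tw(G) ≤ 1. Any graph with an edge has treewidth ≥ 1, and G has the edge 8–2. The upper and lower bounds meet at 1, so that is the treewidth.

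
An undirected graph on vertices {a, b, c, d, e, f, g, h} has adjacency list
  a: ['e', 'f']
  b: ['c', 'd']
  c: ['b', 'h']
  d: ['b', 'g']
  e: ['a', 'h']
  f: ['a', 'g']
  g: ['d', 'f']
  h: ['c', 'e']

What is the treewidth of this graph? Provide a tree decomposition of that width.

Treewidth 2.
One such decomposition:
Bags: B1 = {d, f, g}  B2 = {a, d, f}  B3 = {a, d, e}  B4 = {d, e, h}  B5 = {c, d, h}  B6 = {b, c, d}
Tree: B1–B2, B2–B3, B3–B4, B4–B5, B5–B6

Each bag holds 3 vertices, so the decomposition has width 2, which upper-bounds the treewidth. For the lower bound, G contains the cycle d–g–f–a–e–h–c–b–d, so G is not a forest; only forests have treewidth ≤ 1, hence tw(G) ≥ 2. Hence tw(G) = 2 exactly.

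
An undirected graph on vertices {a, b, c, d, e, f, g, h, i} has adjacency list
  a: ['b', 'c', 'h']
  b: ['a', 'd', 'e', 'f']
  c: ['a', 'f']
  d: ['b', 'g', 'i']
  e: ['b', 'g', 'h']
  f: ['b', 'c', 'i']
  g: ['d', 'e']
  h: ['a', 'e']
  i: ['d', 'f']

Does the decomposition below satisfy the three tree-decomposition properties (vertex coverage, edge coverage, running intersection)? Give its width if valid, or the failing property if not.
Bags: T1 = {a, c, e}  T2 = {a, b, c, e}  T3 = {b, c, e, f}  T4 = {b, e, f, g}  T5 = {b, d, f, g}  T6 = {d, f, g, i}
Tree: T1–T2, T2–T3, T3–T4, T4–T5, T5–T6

A tree decomposition must satisfy three properties: every vertex lies in some bag; for every edge, both endpoints lie together in some bag; and for every vertex, the bags containing it form a connected subtree. Here vertex h appears in no bag, so the decomposition is invalid.

No — vertex h appears in no bag.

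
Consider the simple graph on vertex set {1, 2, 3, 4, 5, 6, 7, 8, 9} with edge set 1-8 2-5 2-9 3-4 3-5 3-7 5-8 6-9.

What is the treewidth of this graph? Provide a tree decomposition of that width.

Treewidth 1.
One such decomposition:
Bags: B1 = {5, 8}  B2 = {2, 5}  B3 = {2, 9}  B4 = {3, 5}  B5 = {3, 4}  B6 = {3, 7}  B7 = {1, 8}  B8 = {6, 9}
Tree: B1–B2, B2–B3, B2–B4, B4–B5, B5–B6, B1–B7, B3–B8

Every bag has size at most 2, so the width is 2 − 1 = 1 and tw(G) ≤ 1. G has an edge, so its treewidth is at least 1. Combining the bounds, tw(G) = 1.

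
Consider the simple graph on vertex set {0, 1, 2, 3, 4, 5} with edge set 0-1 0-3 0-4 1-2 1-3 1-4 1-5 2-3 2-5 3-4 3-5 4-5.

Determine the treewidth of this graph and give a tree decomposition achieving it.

Treewidth 3.
One optimal decomposition is:
Bags: B1 = {1, 2, 3, 5}  B2 = {1, 3, 4, 5}  B3 = {0, 1, 3, 4}
Tree: B1–B2, B2–B3

The largest bag has 4 vertices, giving width 3; this decomposition certifies tw(G) ≤ 3. Conversely, {1, 2, 3, 5} is a clique of size 4, and the vertices of any clique must share a bag in every tree decomposition; so some bag has ≥ 4 vertices and tw(G) ≥ 3. Therefore the treewidth is 3.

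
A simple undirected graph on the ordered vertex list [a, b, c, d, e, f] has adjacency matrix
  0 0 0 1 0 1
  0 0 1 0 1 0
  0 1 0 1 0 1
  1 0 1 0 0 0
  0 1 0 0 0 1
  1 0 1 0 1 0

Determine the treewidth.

A width-2 tree decomposition is:
Bags: B1 = {b, c, e}  B2 = {c, e, f}  B3 = {c, d, f}  B4 = {a, d, f}
Tree: B1–B2, B2–B3, B3–B4
Every bag has size at most 3, so the width is 3 − 1 = 2 and tw(G) ≤ 2. Since b–e–f–c–b is a cycle in G, G is not acyclic. Forests are exactly the graphs of treewidth ≤ 1, so tw(G) ≥ 2. Combining the bounds, tw(G) = 2.

2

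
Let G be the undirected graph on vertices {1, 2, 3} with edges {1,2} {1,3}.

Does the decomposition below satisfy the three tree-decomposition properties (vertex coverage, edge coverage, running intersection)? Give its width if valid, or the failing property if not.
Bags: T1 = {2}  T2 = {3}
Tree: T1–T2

No — vertex 1 appears in no bag.

A tree decomposition must satisfy three properties: every vertex lies in some bag; for every edge, both endpoints lie together in some bag; and for every vertex, the bags containing it form a connected subtree. Here vertex 1 appears in no bag, so the decomposition is invalid.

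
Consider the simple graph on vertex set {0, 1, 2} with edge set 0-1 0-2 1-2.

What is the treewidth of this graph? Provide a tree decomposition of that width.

A single bag containing all 3 vertices is trivially a valid decomposition of width 2. On the other hand G contains the 3-clique {0, 1, 2}. A clique must lie in a single bag of any decomposition, so no decomposition can have width below 2. Hence tw(G) = 2 exactly.

Treewidth 2.
One optimal decomposition is:
Bags: B1 = {0, 1, 2}
Tree: (single bag)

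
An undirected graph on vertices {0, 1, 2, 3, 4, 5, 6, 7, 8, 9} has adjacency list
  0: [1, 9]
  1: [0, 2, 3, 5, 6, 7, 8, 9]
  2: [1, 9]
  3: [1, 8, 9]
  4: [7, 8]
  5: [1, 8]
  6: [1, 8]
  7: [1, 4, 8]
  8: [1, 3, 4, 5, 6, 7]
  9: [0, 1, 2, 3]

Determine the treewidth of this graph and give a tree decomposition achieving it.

Treewidth 2.
One optimal decomposition is:
Bags: B1 = {1, 3, 8}  B2 = {1, 7, 8}  B3 = {1, 3, 9}  B4 = {0, 1, 9}  B5 = {1, 6, 8}  B6 = {1, 2, 9}  B7 = {4, 7, 8}  B8 = {1, 5, 8}
Tree: B1–B2, B1–B3, B3–B4, B2–B5, B4–B6, B2–B7, B2–B8

Each bag holds 3 vertices, so the decomposition has width 2, which upper-bounds the treewidth. On the other hand G contains the 3-clique {0, 1, 9}. A clique must lie in a single bag of any decomposition, so no decomposition can have width below 2. Hence tw(G) = 2 exactly.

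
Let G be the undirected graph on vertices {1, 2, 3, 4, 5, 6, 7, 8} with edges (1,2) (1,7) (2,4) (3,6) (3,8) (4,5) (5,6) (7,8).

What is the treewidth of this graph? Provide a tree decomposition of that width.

Treewidth 2.
One such decomposition:
Bags: B1 = {1, 7, 8}  B2 = {1, 3, 8}  B3 = {1, 3, 6}  B4 = {1, 5, 6}  B5 = {1, 4, 5}  B6 = {1, 2, 4}
Tree: B1–B2, B2–B3, B3–B4, B4–B5, B5–B6

The largest bag has 3 vertices, giving width 2; this decomposition certifies tw(G) ≤ 2. The edges 1–7–8–3–6–5–4–2–1 form a cycle, so G is not a tree and its treewidth is at least 2. Hence tw(G) = 2 exactly.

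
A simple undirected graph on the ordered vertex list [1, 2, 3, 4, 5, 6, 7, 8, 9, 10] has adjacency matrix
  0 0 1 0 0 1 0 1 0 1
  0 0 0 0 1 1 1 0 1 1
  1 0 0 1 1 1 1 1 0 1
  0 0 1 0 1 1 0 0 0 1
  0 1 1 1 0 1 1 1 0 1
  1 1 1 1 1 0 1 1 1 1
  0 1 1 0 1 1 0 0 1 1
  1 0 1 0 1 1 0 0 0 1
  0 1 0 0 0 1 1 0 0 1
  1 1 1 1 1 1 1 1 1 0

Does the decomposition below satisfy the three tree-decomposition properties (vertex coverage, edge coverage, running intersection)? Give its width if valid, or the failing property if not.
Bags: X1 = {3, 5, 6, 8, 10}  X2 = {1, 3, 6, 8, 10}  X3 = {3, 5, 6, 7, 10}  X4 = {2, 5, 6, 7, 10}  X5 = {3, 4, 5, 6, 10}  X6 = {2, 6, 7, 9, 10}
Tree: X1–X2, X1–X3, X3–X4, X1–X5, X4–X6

Yes; width 4.

Checking the three conditions: (i) the bags cover all of {1, 2, 3, 4, 5, 6, 7, 8, 9, 10}; (ii) for each edge, some bag contains both endpoints; (iii) the bags containing any fixed vertex form a subtree. All hold, so the decomposition is valid with width 5 − 1 = 4.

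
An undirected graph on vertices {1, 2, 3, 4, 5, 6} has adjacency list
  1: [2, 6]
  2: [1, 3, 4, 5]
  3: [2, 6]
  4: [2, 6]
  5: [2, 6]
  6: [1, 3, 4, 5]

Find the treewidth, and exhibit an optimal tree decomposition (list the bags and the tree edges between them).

Treewidth 2.
One optimal decomposition is:
Bags: B1 = {2, 5, 6}  B2 = {2, 3, 6}  B3 = {1, 2, 6}  B4 = {2, 4, 6}
Tree: B1–B2, B2–B3, B3–B4

Every bag has size at most 3, so the width is 3 − 1 = 2 and tw(G) ≤ 2. The edges 6–5–2–3–6 form a cycle, so G is not a tree and its treewidth is at least 2. Combining the bounds, tw(G) = 2.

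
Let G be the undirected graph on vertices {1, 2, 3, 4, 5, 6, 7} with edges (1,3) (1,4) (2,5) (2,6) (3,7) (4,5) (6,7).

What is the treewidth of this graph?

2

A width-2 tree decomposition is:
Bags: B1 = {2, 5, 6}  B2 = {5, 6, 7}  B3 = {3, 5, 7}  B4 = {1, 3, 5}  B5 = {1, 4, 5}
Tree: B1–B2, B2–B3, B3–B4, B4–B5
The largest bag has 3 vertices, giving width 2; this decomposition certifies tw(G) ≤ 2. The edges 5–2–6–7–3–1–4–5 form a cycle, so G is not a tree and its treewidth is at least 2. Combining the bounds, tw(G) = 2.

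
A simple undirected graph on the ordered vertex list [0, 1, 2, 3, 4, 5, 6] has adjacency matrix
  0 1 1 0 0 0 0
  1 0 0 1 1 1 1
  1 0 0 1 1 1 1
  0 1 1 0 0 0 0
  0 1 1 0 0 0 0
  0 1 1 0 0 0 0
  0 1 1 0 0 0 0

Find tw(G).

2

A width-2 tree decomposition is:
Bags: B1 = {1, 2, 5}  B2 = {1, 2, 6}  B3 = {1, 2, 3}  B4 = {1, 2, 4}  B5 = {0, 1, 2}
Tree: B1–B2, B2–B3, B3–B4, B4–B5
Every bag has size at most 3, so the width is 3 − 1 = 2 and tw(G) ≤ 2. The edges 2–5–1–6–2 form a cycle, so G is not a tree and its treewidth is at least 2. Combining the bounds, tw(G) = 2.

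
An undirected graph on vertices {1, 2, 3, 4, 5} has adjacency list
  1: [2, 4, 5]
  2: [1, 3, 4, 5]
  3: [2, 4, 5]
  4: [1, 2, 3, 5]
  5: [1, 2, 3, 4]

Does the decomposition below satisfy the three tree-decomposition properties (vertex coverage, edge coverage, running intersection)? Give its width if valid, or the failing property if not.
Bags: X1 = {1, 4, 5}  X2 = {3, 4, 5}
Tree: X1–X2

A tree decomposition must satisfy three properties: every vertex lies in some bag; for every edge, both endpoints lie together in some bag; and for every vertex, the bags containing it form a connected subtree. Here vertex 2 appears in no bag, so the decomposition is invalid.

No — vertex 2 appears in no bag.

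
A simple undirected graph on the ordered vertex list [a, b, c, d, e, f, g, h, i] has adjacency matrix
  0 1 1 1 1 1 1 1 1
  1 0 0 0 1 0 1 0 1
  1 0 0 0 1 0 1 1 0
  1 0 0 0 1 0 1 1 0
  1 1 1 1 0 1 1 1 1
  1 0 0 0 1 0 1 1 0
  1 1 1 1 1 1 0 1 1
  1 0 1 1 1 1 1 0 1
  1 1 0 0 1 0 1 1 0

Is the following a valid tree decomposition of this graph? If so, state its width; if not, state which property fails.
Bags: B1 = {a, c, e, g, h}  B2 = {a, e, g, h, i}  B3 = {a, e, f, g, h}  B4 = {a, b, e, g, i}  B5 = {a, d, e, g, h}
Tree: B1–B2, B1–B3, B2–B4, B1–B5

Yes; width 4.

Every vertex of G appears in some bag (union = {a, b, c, d, e, f, g, h, i}); every edge is covered by a bag; and for each vertex v the set of bags containing v is connected in the bag tree. The decomposition is therefore valid. The largest bag has 5 vertices, so the width is 4.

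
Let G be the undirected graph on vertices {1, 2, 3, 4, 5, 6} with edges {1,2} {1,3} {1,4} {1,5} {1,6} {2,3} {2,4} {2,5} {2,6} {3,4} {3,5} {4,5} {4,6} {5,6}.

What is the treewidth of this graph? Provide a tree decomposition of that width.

Treewidth 4.
One such decomposition:
Bags: B1 = {1, 2, 4, 5, 6}  B2 = {1, 2, 3, 4, 5}
Tree: B1–B2

The largest bag has 5 vertices, giving width 4; this decomposition certifies tw(G) ≤ 4. Conversely, {1, 2, 3, 4, 5} is a clique of size 5, and the vertices of any clique must share a bag in every tree decomposition; so some bag has ≥ 5 vertices and tw(G) ≥ 4. The upper and lower bounds meet at 4, so that is the treewidth.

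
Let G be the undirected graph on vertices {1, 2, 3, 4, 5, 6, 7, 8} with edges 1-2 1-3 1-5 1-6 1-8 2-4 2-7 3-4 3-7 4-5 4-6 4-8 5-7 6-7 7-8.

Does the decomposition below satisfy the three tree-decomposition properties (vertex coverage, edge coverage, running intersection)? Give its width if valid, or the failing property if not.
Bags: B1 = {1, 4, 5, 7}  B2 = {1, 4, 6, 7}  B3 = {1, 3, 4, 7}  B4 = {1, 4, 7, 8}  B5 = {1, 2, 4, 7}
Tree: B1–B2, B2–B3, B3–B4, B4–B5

Yes; width 3.

Every vertex of G appears in some bag (union = {1, 2, 3, 4, 5, 6, 7, 8}); every edge is covered by a bag; and for each vertex v the set of bags containing v is connected in the bag tree. The decomposition is therefore valid. The largest bag has 4 vertices, so the width is 3.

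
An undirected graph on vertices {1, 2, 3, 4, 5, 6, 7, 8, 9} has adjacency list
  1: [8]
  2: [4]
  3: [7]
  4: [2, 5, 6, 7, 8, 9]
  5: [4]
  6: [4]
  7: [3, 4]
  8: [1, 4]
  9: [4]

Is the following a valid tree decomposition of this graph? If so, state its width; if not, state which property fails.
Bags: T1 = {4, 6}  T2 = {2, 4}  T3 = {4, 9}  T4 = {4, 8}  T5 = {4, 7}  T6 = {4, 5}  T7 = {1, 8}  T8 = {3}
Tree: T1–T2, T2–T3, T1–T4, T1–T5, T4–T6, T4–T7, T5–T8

A tree decomposition must satisfy three properties: every vertex lies in some bag; for every edge, both endpoints lie together in some bag; and for every vertex, the bags containing it form a connected subtree. Here edge (7,3) lies in no bag, so the decomposition is invalid.

No — edge (7,3) lies in no bag.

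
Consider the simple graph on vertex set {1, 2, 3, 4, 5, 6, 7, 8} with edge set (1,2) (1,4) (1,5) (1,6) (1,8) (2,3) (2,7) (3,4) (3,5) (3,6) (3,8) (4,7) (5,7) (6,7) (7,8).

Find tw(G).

3

A width-3 tree decomposition is:
Bags: B1 = {1, 2, 3, 7}  B2 = {1, 3, 5, 7}  B3 = {1, 3, 6, 7}  B4 = {1, 3, 7, 8}  B5 = {1, 3, 4, 7}
Tree: B1–B2, B2–B3, B3–B4, B4–B5
The largest bag has 4 vertices, giving width 3; this decomposition certifies tw(G) ≤ 3. For the lower bound: the 4 vertex sets {2,3}, {1,5}, {7}, {6} are disjoint, each induces a connected subgraph, and every pair is joined by at least one edge of G. Contracting each set to a single vertex therefore yields K_{4} as a minor, and since treewidth is minor-monotone, tw(G) ≥ tw(K_{4}) = 3. Hence tw(G) = 3 exactly.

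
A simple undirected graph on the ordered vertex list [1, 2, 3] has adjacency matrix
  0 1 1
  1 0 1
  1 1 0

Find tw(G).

A width-2 tree decomposition is:
Bags: B1 = {1, 2, 3}
Tree: (single bag)
A single bag containing all 3 vertices is trivially a valid decomposition of width 2. On the other hand G contains the 3-clique {1, 2, 3}. A clique must lie in a single bag of any decomposition, so no decomposition can have width below 2. Therefore the treewidth is 2.

2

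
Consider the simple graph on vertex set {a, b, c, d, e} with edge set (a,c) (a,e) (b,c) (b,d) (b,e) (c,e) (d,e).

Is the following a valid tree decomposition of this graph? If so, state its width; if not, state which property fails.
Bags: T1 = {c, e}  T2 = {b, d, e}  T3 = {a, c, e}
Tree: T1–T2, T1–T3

No — edge (b,c) lies in no bag.

A tree decomposition must satisfy three properties: every vertex lies in some bag; for every edge, both endpoints lie together in some bag; and for every vertex, the bags containing it form a connected subtree. Here edge (b,c) lies in no bag, so the decomposition is invalid.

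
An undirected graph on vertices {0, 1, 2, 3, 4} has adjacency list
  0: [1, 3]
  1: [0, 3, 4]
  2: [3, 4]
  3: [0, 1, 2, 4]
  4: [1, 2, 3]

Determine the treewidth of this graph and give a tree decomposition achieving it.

Treewidth 2.
One optimal decomposition is:
Bags: B1 = {2, 3, 4}  B2 = {1, 3, 4}  B3 = {0, 1, 3}
Tree: B1–B2, B2–B3

Every bag has size at most 3, so the width is 3 − 1 = 2 and tw(G) ≤ 2. For the lower bound, the 3 vertices {0, 1, 3} are pairwise adjacent, and any tree decomposition puts a clique entirely inside one bag — forcing width ≥ 2. The upper and lower bounds meet at 2, so that is the treewidth.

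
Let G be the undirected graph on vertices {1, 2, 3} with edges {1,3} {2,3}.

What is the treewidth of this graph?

1

A width-1 tree decomposition is:
Bags: B1 = {2, 3}  B2 = {1, 3}
Tree: B1–B2
Every bag has size at most 2, so the width is 2 − 1 = 1 and tw(G) ≤ 1. Any graph with an edge has treewidth ≥ 1, and G has the edge 3–2. Hence tw(G) = 1 exactly.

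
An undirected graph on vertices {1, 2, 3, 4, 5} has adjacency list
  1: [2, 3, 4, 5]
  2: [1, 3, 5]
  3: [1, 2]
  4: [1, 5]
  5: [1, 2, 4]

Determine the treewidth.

2

A width-2 tree decomposition is:
Bags: B1 = {1, 2, 5}  B2 = {1, 4, 5}  B3 = {1, 2, 3}
Tree: B1–B2, B1–B3
Each bag holds 3 vertices, so the decomposition has width 2, which upper-bounds the treewidth. For the lower bound, the 3 vertices {1, 2, 3} are pairwise adjacent, and any tree decomposition puts a clique entirely inside one bag — forcing width ≥ 2. The upper and lower bounds meet at 2, so that is the treewidth.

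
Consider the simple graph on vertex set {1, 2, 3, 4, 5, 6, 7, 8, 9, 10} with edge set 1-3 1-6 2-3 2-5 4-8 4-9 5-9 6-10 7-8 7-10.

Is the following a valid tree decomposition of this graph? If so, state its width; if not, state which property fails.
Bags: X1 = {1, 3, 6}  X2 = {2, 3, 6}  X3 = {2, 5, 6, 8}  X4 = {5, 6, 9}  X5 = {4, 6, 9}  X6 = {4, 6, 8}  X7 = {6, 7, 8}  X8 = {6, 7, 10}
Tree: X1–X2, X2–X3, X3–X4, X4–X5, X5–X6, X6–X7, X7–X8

A tree decomposition must satisfy three properties: every vertex lies in some bag; for every edge, both endpoints lie together in some bag; and for every vertex, the bags containing it form a connected subtree. Here bags containing vertex 8 are not connected in the tree, so the decomposition is invalid.

No — bags containing vertex 8 are not connected in the tree.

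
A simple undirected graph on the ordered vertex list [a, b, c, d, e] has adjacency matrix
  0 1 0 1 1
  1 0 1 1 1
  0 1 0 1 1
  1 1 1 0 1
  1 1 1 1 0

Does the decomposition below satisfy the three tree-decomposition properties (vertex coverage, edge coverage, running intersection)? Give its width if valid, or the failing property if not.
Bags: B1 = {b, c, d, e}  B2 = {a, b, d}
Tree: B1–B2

A tree decomposition must satisfy three properties: every vertex lies in some bag; for every edge, both endpoints lie together in some bag; and for every vertex, the bags containing it form a connected subtree. Here edge (e,a) lies in no bag, so the decomposition is invalid.

No — edge (e,a) lies in no bag.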